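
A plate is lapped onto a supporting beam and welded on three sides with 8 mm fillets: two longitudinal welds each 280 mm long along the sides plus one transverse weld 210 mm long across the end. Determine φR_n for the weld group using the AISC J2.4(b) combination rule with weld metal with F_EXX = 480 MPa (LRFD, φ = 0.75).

φR_n ≈ 966 kN

t_e = 0.707 × 8 = 5.656 mm.
R_nwl = 0.6 × 480 × 5.656 × 560 × 10⁻³ = 912.2 kN (longitudinal, 2 welds).
R_nwt = 0.6 × 480 × 5.656 × 210 × 10⁻³ = 342.1 kN (transverse, base value).
(i) R_nwl + R_nwt = 1254 kN; (ii) 0.85 R_nwl + 1.5 R_nwt = 1288 kN.
R_n = max = 1288 kN [governs: (ii)]; φR_n = 966.4 kN.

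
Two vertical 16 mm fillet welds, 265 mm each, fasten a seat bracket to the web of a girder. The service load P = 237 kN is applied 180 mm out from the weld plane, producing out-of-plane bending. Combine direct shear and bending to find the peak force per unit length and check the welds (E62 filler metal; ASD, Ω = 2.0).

E62XX → F_EXX = 620 MPa.
L_w = 2 × 265 = 530 mm; section modulus (unit throat) S = 2 × L²/6 = 23410 mm².
Direct shear f_v = P/L_w = 237×10³/530 = 447.2 N/mm.
Moment M = P × e = 237×10³ × 180 = 42660000 N·mm; bending f_b = M/S = 1822 N/mm.
f_max = √(f_v² + f_b²) = √(447.2² + 1822²) = 1876 N/mm.
r_n/Ω = (1/2.0) × 0.6 × 620 × (0.707 × 16) = 2104 N/mm → adequate.

f_max ≈ 1880 N/mm; adequate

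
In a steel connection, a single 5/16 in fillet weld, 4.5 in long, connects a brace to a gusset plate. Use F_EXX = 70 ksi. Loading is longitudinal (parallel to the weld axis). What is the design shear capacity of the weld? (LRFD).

φR_n ≈ 31.3 kips

Effective throat t_e = 0.707 × 0.3125 = 0.2209 in.
Total length L = 4.5 in; A_we = 0.2209 × 4.5 = 0.9942 in².
F_nw = 0.6 F_EXX = 0.6 × 70 = 42 ksi.
φR_n = 0.75 × 42 × 0.9942 = 31.32 kips.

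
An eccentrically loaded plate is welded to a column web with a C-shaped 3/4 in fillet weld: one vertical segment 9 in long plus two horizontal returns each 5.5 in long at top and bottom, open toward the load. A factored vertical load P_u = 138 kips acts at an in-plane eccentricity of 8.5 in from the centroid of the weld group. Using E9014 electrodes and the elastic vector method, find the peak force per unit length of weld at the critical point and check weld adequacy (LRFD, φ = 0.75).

E90XX → F_EXX = 90 ksi.
Total weld length L_w = 20 in. Treat welds as unit-width lines.
Centroid: x̄ = 2×5.5×2.75 / 20 = 1.512 in from the vertical weld.
Polar moment about centroid: J = I_x + I_y = [9³/12 + 2×5.5×4.5²] + [9×1.512² + 2(5.5³/12 + 5.5×1.238²)] = 348.7 in³.
Direct shear f_v = P/L_w = 138 / 20 = 6.9 kip/in (vertical).
Torsion M = P·e = 138 × 8.5 = 1173 kip·in.
Critical point at (x, y) = (3.987, 4.5) from centroid. f_tx = M·y/J = 15.14 kip/in; f_ty = M·x/J = 13.42 kip/in.
Resultant f_max = √[f_tx² + (f_v + f_ty)²] = √[15.14² + (6.9 + 13.42)²] = 25.34 kip/in.
Capacity per unit length: φr_n = 0.75 × 0.6 × 90 × (0.707 × 0.75) = 21.48 kip/in.
25.34 > 21.48 → NOT adequate.

f_max ≈ 25.3 kip/in; NOT adequate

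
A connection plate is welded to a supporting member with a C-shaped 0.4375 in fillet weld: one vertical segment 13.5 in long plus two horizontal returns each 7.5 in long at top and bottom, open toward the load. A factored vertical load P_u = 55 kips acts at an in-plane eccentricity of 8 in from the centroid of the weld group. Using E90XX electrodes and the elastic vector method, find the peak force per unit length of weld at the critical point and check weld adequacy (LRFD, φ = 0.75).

E90XX → F_EXX = 90 ksi.
Total weld length L_w = 28.5 in. Treat welds as unit-width lines.
Centroid: x̄ = 2×7.5×3.75 / 28.5 = 1.974 in from the vertical weld.
Polar moment about centroid: J = I_x + I_y = [13.5³/12 + 2×7.5×6.75²] + [13.5×1.974² + 2(7.5³/12 + 7.5×1.776²)] = 1059 in³.
Direct shear f_v = P/L_w = 55 / 28.5 = 1.93 kip/in (vertical).
Torsion M = P·e = 55 × 8 = 440 kip·in.
Critical point at (x, y) = (5.526, 6.75) from centroid. f_tx = M·y/J = 2.805 kip/in; f_ty = M·x/J = 2.297 kip/in.
Resultant f_max = √[f_tx² + (f_v + f_ty)²] = √[2.805² + (1.93 + 2.297)²] = 5.073 kip/in.
Capacity per unit length: φr_n = 0.75 × 0.6 × 90 × (0.707 × 0.4375) = 12.53 kip/in.
5.073 ≤ 12.53 → adequate.

f_max ≈ 5.07 kip/in; adequate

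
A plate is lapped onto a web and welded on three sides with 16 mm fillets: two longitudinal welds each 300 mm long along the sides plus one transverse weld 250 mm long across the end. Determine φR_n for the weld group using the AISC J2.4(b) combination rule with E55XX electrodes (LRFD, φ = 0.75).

φR_n ≈ 2480 kN

E55XX → F_EXX = 550 MPa.
t_e = 0.707 × 16 = 11.31 mm.
R_nwl = 0.6 × 550 × 11.31 × 600 × 10⁻³ = 2240 kN (longitudinal, 2 welds).
R_nwt = 0.6 × 550 × 11.31 × 250 × 10⁻³ = 933.2 kN (transverse, base value).
(i) R_nwl + R_nwt = 3173 kN; (ii) 0.85 R_nwl + 1.5 R_nwt = 3304 kN.
R_n = max = 3304 kN [governs: (ii)]; φR_n = 2478 kN.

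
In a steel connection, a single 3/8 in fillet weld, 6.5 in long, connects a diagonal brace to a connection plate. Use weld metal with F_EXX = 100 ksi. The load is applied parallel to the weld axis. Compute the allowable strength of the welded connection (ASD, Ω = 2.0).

R_n/Ω ≈ 51.7 kip

Effective throat t_e = 0.707 × 0.375 = 0.2651 in.
Total length L = 6.5 in; A_we = 0.2651 × 6.5 = 1.723 in².
F_nw = 0.6 F_EXX = 0.6 × 100 = 60 ksi.
R_n = 60 × 1.723 = 103.4 kip; R_n/Ω = 103.4/2.0 = 51.7 kip.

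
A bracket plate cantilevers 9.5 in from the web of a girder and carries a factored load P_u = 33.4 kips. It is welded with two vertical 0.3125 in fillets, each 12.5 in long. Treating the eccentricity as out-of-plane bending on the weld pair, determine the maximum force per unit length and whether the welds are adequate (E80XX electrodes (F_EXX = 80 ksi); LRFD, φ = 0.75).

f_max ≈ 6.24 kip/in; adequate

L_w = 2 × 12.5 = 25 in; section modulus (unit throat) S = 2 × L²/6 = 52.08 in².
Direct shear f_v = P/L_w = 33.4/25 = 1.336 kip/in.
Moment M = P × e = 33.4 × 9.5 = 317.3 kip·in; bending f_b = M/S = 6.092 kip/in.
f_max = √(f_v² + f_b²) = √(1.336² + 6.092²) = 6.237 kip/in.
φr_n = 0.75 × 0.6 × 80 × (0.707 × 0.3125) = 7.954 kip/in → adequate.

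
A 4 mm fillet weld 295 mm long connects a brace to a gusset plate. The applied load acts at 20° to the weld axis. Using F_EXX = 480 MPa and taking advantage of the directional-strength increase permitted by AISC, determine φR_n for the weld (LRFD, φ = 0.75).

φR_n ≈ 198 kN

t_e = 0.707 × 4 = 2.828 mm; A_we = 2.828 × 295 = 834.3 mm².
Directional factor: 1.0 + 0.5 sin^1.5(20°) = 1.1.
F_nw = 0.6 × 480 × 1.1 = 316.8 MPa.
φR_n = 0.75 × 316.8 × 834.3 × 10⁻³ = 198.2 kN.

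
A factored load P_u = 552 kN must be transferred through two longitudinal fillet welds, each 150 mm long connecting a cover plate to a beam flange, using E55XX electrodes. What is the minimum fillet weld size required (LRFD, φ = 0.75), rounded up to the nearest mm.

w = 11 mm

E55XX → F_EXX = 550 MPa.
Total weld length L = 300 mm.
Required throat t_e = P_u / (φ × 0.6 F_EXX × L) = 552 / (0.75 × 0.6 × 550 × 300 × 10⁻³) = 7.434 mm.
Required leg w = t_e / 0.707 = 10.52 mm → use 11 mm.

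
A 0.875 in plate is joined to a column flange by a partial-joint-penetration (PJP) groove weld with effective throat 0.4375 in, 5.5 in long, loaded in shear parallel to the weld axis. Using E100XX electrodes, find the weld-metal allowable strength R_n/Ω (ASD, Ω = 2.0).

R_n/Ω ≈ 72.2 kip

E100XX → F_EXX = 100 ksi.
Effective throat (given) t_e = 0.4375 in.
A_we = 0.4375 × 5.5 = 2.406 in².
F_nw = 0.6 F_EXX = 60 ksi.
R_n/Ω = (60 × 2.406) / 2.0 = 72.19 kip.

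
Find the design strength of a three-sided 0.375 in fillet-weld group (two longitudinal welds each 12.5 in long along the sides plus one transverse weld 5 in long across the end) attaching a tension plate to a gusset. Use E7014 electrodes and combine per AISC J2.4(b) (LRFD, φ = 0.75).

φR_n ≈ 251 kips

E70XX → F_EXX = 70 ksi.
t_e = 0.707 × 0.375 = 0.2651 in.
R_nwl = 0.6 × 70 × 0.2651 × 25 = 278.4 kips (longitudinal, 2 welds).
R_nwt = 0.6 × 70 × 0.2651 × 5 = 55.68 kips (transverse, base value).
(i) R_nwl + R_nwt = 334.1 kips; (ii) 0.85 R_nwl + 1.5 R_nwt = 320.1 kips.
R_n = max = 334.1 kips [governs: (i)]; φR_n = 250.5 kips.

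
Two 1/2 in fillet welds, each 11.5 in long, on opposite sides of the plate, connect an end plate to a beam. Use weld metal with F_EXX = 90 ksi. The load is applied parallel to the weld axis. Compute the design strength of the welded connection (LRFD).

Effective throat t_e = 0.707 × 0.5 = 0.3535 in.
Total length L = 23 in; A_we = 0.3535 × 23 = 8.13 in².
F_nw = 0.6 F_EXX = 0.6 × 90 = 54 ksi.
φR_n = 0.75 × 54 × 8.13 = 329.3 kip.

φR_n ≈ 329 kip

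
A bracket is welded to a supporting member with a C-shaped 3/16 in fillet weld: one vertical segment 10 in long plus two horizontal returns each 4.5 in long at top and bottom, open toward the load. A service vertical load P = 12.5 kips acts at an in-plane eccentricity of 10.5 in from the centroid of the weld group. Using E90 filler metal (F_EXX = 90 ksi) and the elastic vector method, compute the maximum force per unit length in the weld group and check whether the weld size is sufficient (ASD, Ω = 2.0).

f_max ≈ 2.72 kip/in; adequate

Total weld length L_w = 19 in. Treat welds as unit-width lines.
Centroid: x̄ = 2×4.5×2.25 / 19 = 1.066 in from the vertical weld.
Polar moment about centroid: J = I_x + I_y = [10³/12 + 2×4.5×5²] + [10×1.066² + 2(4.5³/12 + 4.5×1.184²)] = 347.5 in³.
Direct shear f_v = P/L_w = 12.5 / 19 = 0.6579 kip/in (vertical).
Torsion M = P·e = 12.5 × 10.5 = 131.25 kip·in.
Critical point at (x, y) = (3.434, 5) from centroid. f_tx = M·y/J = 1.888 kip/in; f_ty = M·x/J = 1.297 kip/in.
Resultant f_max = √[f_tx² + (f_v + f_ty)²] = √[1.888² + (0.6579 + 1.297)²] = 2.718 kip/in.
Capacity per unit length: r_n/Ω = (1/2.0) × 0.6 × 90 × (0.707 × 0.1875) = 3.579 kip/in.
2.718 ≤ 3.579 → adequate.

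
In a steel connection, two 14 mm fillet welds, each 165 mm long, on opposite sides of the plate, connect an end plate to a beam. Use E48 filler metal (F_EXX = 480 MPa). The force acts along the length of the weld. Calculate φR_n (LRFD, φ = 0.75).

φR_n ≈ 706 kN

Effective throat t_e = 0.707 × 14 = 9.898 mm.
Total length L = 330 mm; A_we = 9.898 × 330 = 3266 mm².
F_nw = 0.6 F_EXX = 0.6 × 480 = 288 MPa.
φR_n = 0.75 × 288 × 3266 × 10⁻³ = 705.5 kN.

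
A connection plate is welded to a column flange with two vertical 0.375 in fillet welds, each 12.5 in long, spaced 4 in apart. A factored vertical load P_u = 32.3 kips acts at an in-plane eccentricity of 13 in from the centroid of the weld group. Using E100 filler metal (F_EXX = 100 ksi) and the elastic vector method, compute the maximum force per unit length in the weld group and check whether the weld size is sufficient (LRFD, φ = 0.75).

f_max ≈ 6.98 kip/in; adequate

Total weld length L_w = 25 in. Treat welds as unit-width lines.
Polar moment about centroid: J = 2[d³/12 + d(b/2)²] = 2[12.5³/12 + 12.5×2²] = 425.5 in³.
Direct shear f_v = P/L_w = 32.3 / 25 = 1.292 kip/in (vertical).
Torsion M = P·e = 32.3 × 13 = 419.9 kip·in.
Critical point at (x, y) = (2, 6.25) from centroid. f_tx = M·y/J = 6.167 kip/in; f_ty = M·x/J = 1.974 kip/in.
Resultant f_max = √[f_tx² + (f_v + f_ty)²] = √[6.167² + (1.292 + 1.974)²] = 6.979 kip/in.
Capacity per unit length: φr_n = 0.75 × 0.6 × 100 × (0.707 × 0.375) = 11.93 kip/in.
6.979 ≤ 11.93 → adequate.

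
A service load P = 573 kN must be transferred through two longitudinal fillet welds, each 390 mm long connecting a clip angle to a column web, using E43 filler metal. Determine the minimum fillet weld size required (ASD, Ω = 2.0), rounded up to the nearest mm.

E43XX → F_EXX = 430 MPa.
Total weld length L = 780 mm.
Required throat t_e = P × Ω / (0.6 F_EXX × L) = 573 × 2.0 / (0.6 × 430 × 780 × 10⁻³) = 5.695 mm.
Required leg w = t_e / 0.707 = 8.055 mm → use 9 mm.

w = 9 mm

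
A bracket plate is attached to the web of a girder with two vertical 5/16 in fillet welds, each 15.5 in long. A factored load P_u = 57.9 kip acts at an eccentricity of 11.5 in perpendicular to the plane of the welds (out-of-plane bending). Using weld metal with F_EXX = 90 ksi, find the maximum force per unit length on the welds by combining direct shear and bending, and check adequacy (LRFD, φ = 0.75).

L_w = 2 × 15.5 = 31 in; section modulus (unit throat) S = 2 × L²/6 = 80.08 in².
Direct shear f_v = P/L_w = 57.9/31 = 1.868 kip/in.
Moment M = P × e = 57.9 × 11.5 = 665.85 kip·in; bending f_b = M/S = 8.314 kip/in.
f_max = √(f_v² + f_b²) = √(1.868² + 8.314²) = 8.522 kip/in.
φr_n = 0.75 × 0.6 × 90 × (0.707 × 0.3125) = 8.948 kip/in → adequate.

f_max ≈ 8.52 kip/in; adequate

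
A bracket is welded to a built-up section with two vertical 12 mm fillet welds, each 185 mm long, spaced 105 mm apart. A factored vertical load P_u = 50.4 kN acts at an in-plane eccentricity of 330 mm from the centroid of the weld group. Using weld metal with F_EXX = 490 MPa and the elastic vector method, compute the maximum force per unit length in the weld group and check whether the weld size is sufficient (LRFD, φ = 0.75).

Total weld length L_w = 370 mm. Treat welds as unit-width lines.
Polar moment about centroid: J = 2[d³/12 + d(b/2)²] = 2[185³/12 + 185×52.5²] = 2075000 mm³.
Direct shear f_v = P/L_w = 50.4×10³ / 370 = 136.2 N/mm (vertical).
Torsion M = P·e = 50.4×10³ × 330 = 16632000 N·mm.
Critical point at (x, y) = (52.5, 92.5) from centroid. f_tx = M·y/J = 741.4 N/mm; f_ty = M·x/J = 420.8 N/mm.
Resultant f_max = √[f_tx² + (f_v + f_ty)²] = √[741.4² + (136.2 + 420.8)²] = 927.3 N/mm.
Capacity per unit length: φr_n = 0.75 × 0.6 × 490 × (0.707 × 12) = 1871 N/mm.
927.3 ≤ 1871 → adequate.

f_max ≈ 927 N/mm; adequate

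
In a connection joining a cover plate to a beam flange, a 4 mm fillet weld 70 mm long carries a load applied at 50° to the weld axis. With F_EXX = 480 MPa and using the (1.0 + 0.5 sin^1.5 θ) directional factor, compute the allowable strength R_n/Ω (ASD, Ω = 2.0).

t_e = 0.707 × 4 = 2.828 mm; A_we = 2.828 × 70 = 198 mm².
Directional factor: 1.0 + 0.5 sin^1.5(50°) = 1.335.
F_nw = 0.6 × 480 × 1.335 = 384.5 MPa.
R_n/Ω = (384.5 × 198) / 2.0 × 10⁻³ = 38.06 kN.

R_n/Ω ≈ 38.1 kN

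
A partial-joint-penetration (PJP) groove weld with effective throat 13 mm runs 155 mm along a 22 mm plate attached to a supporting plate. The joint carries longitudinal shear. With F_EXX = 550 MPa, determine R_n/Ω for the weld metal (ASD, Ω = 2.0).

R_n/Ω ≈ 332 kN

Effective throat (given) t_e = 13 mm.
A_we = 13 × 155 = 2015 mm².
F_nw = 0.6 F_EXX = 330 MPa.
R_n/Ω = (330 × 2015) / 2.0 × 10⁻³ = 332.5 kN.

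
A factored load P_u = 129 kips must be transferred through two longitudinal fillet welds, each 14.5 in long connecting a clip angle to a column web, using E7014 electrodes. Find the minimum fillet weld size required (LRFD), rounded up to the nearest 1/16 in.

E70XX → F_EXX = 70 ksi.
Total weld length L = 29 in.
Required throat t_e = P_u / (φ × 0.6 F_EXX × L) = 129 / (0.75 × 0.6 × 70 × 29) = 0.1412 in.
Required leg w = t_e / 0.707 = 0.1997 in → use 1/4 in.

w = 1/4 in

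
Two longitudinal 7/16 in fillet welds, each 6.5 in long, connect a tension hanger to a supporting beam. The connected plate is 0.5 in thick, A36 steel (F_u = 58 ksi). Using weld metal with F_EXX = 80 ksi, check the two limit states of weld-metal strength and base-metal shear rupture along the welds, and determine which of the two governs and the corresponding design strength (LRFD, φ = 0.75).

φR_n ≈ 145 kip (weld metal governs)

t_e = 0.707 × 0.4375 = 0.3093 in; L = 13 in.
Weld metal: φR_n = 0.75 × 0.6 × 80 × 0.3093 × 13 = 144.8 kip.
Base metal (shear rupture): φR_n = 0.75 × 0.6 × 58 × 0.5 × 13 = 169.6 kip.
Governing: weld metal.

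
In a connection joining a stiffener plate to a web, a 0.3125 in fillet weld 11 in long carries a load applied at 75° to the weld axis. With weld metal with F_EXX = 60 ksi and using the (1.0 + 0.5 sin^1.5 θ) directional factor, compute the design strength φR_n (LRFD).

φR_n ≈ 96.8 kip

t_e = 0.707 × 0.3125 = 0.2209 in; A_we = 0.2209 × 11 = 2.43 in².
Directional factor: 1.0 + 0.5 sin^1.5(75°) = 1.475.
F_nw = 0.6 × 60 × 1.475 = 53.09 ksi.
φR_n = 0.75 × 53.09 × 2.43 = 96.77 kip.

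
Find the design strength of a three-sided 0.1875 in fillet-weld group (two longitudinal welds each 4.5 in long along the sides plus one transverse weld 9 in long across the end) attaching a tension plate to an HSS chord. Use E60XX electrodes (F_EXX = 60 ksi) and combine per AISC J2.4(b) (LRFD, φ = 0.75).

t_e = 0.707 × 0.1875 = 0.1326 in.
R_nwl = 0.6 × 60 × 0.1326 × 9 = 42.95 kip (longitudinal, 2 welds).
R_nwt = 0.6 × 60 × 0.1326 × 9 = 42.95 kip (transverse, base value).
(i) R_nwl + R_nwt = 85.9 kip; (ii) 0.85 R_nwl + 1.5 R_nwt = 100.9 kip.
R_n = max = 100.9 kip [governs: (ii)]; φR_n = 75.7 kip.

φR_n ≈ 75.7 kip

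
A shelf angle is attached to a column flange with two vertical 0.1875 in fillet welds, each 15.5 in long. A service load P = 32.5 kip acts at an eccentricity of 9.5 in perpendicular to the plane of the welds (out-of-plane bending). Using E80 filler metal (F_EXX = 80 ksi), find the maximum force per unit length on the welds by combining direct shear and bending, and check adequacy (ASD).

L_w = 2 × 15.5 = 31 in; section modulus (unit throat) S = 2 × L²/6 = 80.08 in².
Direct shear f_v = P/L_w = 32.5/31 = 1.048 kip/in.
Moment M = P × e = 32.5 × 9.5 = 308.75 kip·in; bending f_b = M/S = 3.855 kip/in.
f_max = √(f_v² + f_b²) = √(1.048² + 3.855²) = 3.995 kip/in.
r_n/Ω = (1/2.0) × 0.6 × 80 × (0.707 × 0.1875) = 3.181 kip/in → NOT adequate.

f_max ≈ 4 kip/in; NOT adequate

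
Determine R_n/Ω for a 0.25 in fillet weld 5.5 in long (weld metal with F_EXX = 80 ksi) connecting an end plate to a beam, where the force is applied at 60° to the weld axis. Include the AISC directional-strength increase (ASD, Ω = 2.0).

R_n/Ω ≈ 32.7 kips

t_e = 0.707 × 0.25 = 0.1767 in; A_we = 0.1767 × 5.5 = 0.9721 in².
Directional factor: 1.0 + 0.5 sin^1.5(60°) = 1.403.
F_nw = 0.6 × 80 × 1.403 = 67.34 ksi.
R_n/Ω = (67.34 × 0.9721) / 2.0 = 32.73 kips.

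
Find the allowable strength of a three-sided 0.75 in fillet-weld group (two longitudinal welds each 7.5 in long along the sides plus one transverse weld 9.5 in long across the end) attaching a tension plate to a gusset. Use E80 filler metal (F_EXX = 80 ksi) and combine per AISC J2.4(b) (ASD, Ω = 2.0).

R_n/Ω ≈ 344 kip

t_e = 0.707 × 0.75 = 0.5302 in.
R_nwl = 0.6 × 80 × 0.5302 × 15 = 381.8 kip (longitudinal, 2 welds).
R_nwt = 0.6 × 80 × 0.5302 × 9.5 = 241.8 kip (transverse, base value).
(i) R_nwl + R_nwt = 623.6 kip; (ii) 0.85 R_nwl + 1.5 R_nwt = 687.2 kip.
R_n = max = 687.2 kip [governs: (ii)]; R_n/Ω = 343.6 kip.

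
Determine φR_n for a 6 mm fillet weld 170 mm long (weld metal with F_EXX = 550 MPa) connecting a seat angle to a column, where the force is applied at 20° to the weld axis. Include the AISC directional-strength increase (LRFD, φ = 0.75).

φR_n ≈ 196 kN

t_e = 0.707 × 6 = 4.242 mm; A_we = 4.242 × 170 = 721.1 mm².
Directional factor: 1.0 + 0.5 sin^1.5(20°) = 1.1.
F_nw = 0.6 × 550 × 1.1 = 363 MPa.
φR_n = 0.75 × 363 × 721.1 × 10⁻³ = 196.3 kN.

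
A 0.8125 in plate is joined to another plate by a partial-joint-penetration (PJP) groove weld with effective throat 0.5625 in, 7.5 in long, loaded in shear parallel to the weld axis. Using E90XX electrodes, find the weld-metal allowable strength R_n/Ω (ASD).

E90XX → F_EXX = 90 ksi.
Effective throat (given) t_e = 0.5625 in.
A_we = 0.5625 × 7.5 = 4.219 in².
F_nw = 0.6 F_EXX = 54 ksi.
R_n/Ω = (54 × 4.219) / 2.0 = 113.9 kips.

R_n/Ω ≈ 114 kips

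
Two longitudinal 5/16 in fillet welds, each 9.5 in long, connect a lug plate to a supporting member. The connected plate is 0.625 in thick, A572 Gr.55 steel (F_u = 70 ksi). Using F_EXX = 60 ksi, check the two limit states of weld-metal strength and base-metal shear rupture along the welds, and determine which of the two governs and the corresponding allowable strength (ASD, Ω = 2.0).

t_e = 0.707 × 0.3125 = 0.2209 in; L = 19 in.
Weld metal: R_n/Ω = (1/2.0) × 0.6 × 60 × 0.2209 × 19 = 75.56 kips.
Base metal (shear rupture): R_n/Ω = (1/2.0) × 0.6 × 70 × 0.625 × 19 = 249.4 kips.
Governing: weld metal.

R_n/Ω ≈ 75.6 kips (weld metal governs)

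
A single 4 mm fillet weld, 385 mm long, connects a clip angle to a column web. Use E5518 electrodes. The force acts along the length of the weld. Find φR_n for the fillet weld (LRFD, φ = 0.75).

φR_n ≈ 269 kN

E55XX → F_EXX = 550 MPa.
Effective throat t_e = 0.707 × 4 = 2.828 mm.
Total length L = 385 mm; A_we = 2.828 × 385 = 1089 mm².
F_nw = 0.6 F_EXX = 0.6 × 550 = 330 MPa.
φR_n = 0.75 × 330 × 1089 × 10⁻³ = 269.5 kN.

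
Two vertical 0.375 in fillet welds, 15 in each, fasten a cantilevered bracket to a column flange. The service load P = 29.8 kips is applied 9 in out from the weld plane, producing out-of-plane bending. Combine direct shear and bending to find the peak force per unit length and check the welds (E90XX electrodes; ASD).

E90XX → F_EXX = 90 ksi.
L_w = 2 × 15 = 30 in; section modulus (unit throat) S = 2 × L²/6 = 75 in².
Direct shear f_v = P/L_w = 29.8/30 = 0.9933 kip/in.
Moment M = P × e = 29.8 × 9 = 268.2 kip·in; bending f_b = M/S = 3.576 kip/in.
f_max = √(f_v² + f_b²) = √(0.9933² + 3.576²) = 3.711 kip/in.
r_n/Ω = (1/2.0) × 0.6 × 90 × (0.707 × 0.375) = 7.158 kip/in → adequate.

f_max ≈ 3.71 kip/in; adequate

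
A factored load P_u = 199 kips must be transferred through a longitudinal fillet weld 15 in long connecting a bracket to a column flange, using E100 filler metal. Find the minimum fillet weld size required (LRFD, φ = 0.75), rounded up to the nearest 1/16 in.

E100XX → F_EXX = 100 ksi.
Total weld length L = 15 in.
Required throat t_e = P_u / (φ × 0.6 F_EXX × L) = 199 / (0.75 × 0.6 × 100 × 15) = 0.2948 in.
Required leg w = t_e / 0.707 = 0.417 in → use 7/16 in.

w = 7/16 in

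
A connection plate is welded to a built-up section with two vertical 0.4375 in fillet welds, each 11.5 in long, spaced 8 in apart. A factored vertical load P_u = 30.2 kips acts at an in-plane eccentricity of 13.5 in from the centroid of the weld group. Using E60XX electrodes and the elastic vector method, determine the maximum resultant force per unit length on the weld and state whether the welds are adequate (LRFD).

E60XX → F_EXX = 60 ksi.
Total weld length L_w = 23 in. Treat welds as unit-width lines.
Polar moment about centroid: J = 2[d³/12 + d(b/2)²] = 2[11.5³/12 + 11.5×4²] = 621.5 in³.
Direct shear f_v = P/L_w = 30.2 / 23 = 1.313 kip/in (vertical).
Torsion M = P·e = 30.2 × 13.5 = 407.7 kip·in.
Critical point at (x, y) = (4, 5.75) from centroid. f_tx = M·y/J = 3.772 kip/in; f_ty = M·x/J = 2.624 kip/in.
Resultant f_max = √[f_tx² + (f_v + f_ty)²] = √[3.772² + (1.313 + 2.624)²] = 5.452 kip/in.
Capacity per unit length: φr_n = 0.75 × 0.6 × 60 × (0.707 × 0.4375) = 8.351 kip/in.
5.452 ≤ 8.351 → adequate.

f_max ≈ 5.45 kip/in; adequate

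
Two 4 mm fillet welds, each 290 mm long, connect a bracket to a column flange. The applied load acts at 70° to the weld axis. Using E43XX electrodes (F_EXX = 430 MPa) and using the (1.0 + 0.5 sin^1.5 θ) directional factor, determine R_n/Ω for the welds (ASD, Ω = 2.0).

t_e = 0.707 × 4 = 2.828 mm; A_we = 2.828 × 580 = 1640 mm².
Directional factor: 1.0 + 0.5 sin^1.5(70°) = 1.455.
F_nw = 0.6 × 430 × 1.455 = 375.5 MPa.
R_n/Ω = (375.5 × 1640) / 2.0 × 10⁻³ = 308 kN.

R_n/Ω ≈ 308 kN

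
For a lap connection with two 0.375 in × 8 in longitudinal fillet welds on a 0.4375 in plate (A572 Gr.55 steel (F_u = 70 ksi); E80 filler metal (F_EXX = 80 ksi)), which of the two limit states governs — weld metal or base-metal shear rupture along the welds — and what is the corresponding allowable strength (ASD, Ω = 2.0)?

R_n/Ω ≈ 102 kips (weld metal governs)

t_e = 0.707 × 0.375 = 0.2651 in; L = 16 in.
Weld metal: R_n/Ω = (1/2.0) × 0.6 × 80 × 0.2651 × 16 = 101.8 kips.
Base metal (shear rupture): R_n/Ω = (1/2.0) × 0.6 × 70 × 0.4375 × 16 = 147 kips.
Governing: weld metal.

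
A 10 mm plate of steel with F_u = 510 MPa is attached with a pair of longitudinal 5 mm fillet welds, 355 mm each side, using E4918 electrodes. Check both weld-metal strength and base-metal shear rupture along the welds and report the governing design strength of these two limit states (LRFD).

E49XX → F_EXX = 490 MPa.
t_e = 0.707 × 5 = 3.535 mm; L = 710 mm.
Weld metal: φR_n = 0.75 × 0.6 × 490 × 3.535 × 710 × 10⁻³ = 553.4 kN.
Base metal (shear rupture): φR_n = 0.75 × 0.6 × 510 × 10 × 710 × 10⁻³ = 1629 kN.
Governing: weld metal.

φR_n ≈ 553 kN (weld metal governs)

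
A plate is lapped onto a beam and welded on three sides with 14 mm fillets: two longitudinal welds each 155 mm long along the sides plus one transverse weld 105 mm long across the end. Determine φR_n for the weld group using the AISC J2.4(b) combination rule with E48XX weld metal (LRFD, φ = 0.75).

φR_n ≈ 900 kN

E48XX → F_EXX = 480 MPa.
t_e = 0.707 × 14 = 9.898 mm.
R_nwl = 0.6 × 480 × 9.898 × 310 × 10⁻³ = 883.7 kN (longitudinal, 2 welds).
R_nwt = 0.6 × 480 × 9.898 × 105 × 10⁻³ = 299.3 kN (transverse, base value).
(i) R_nwl + R_nwt = 1183 kN; (ii) 0.85 R_nwl + 1.5 R_nwt = 1200 kN.
R_n = max = 1200 kN [governs: (ii)]; φR_n = 900.1 kN.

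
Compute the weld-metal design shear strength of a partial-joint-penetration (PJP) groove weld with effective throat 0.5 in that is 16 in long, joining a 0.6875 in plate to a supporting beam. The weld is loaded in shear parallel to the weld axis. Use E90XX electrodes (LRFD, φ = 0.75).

φR_n ≈ 324 kips

E90XX → F_EXX = 90 ksi.
Effective throat (given) t_e = 0.5 in.
A_we = 0.5 × 16 = 8 in².
F_nw = 0.6 F_EXX = 54 ksi.
φR_n = 0.75 × 54 × 8 = 324 kips.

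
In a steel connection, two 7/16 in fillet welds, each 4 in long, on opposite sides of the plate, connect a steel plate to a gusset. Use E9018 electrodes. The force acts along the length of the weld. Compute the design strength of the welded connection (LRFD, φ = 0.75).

φR_n ≈ 100 kip

E90XX → F_EXX = 90 ksi.
Effective throat t_e = 0.707 × 0.4375 = 0.3093 in.
Total length L = 8 in; A_we = 0.3093 × 8 = 2.474 in².
F_nw = 0.6 F_EXX = 0.6 × 90 = 54 ksi.
φR_n = 0.75 × 54 × 2.474 = 100.2 kip.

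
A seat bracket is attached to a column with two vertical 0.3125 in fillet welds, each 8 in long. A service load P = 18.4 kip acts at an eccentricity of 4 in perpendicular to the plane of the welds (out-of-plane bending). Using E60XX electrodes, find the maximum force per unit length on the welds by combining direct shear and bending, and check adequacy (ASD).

f_max ≈ 3.64 kip/in; adequate

E60XX → F_EXX = 60 ksi.
L_w = 2 × 8 = 16 in; section modulus (unit throat) S = 2 × L²/6 = 21.33 in².
Direct shear f_v = P/L_w = 18.4/16 = 1.15 kip/in.
Moment M = P × e = 18.4 × 4 = 73.6 kip·in; bending f_b = M/S = 3.45 kip/in.
f_max = √(f_v² + f_b²) = √(1.15² + 3.45²) = 3.637 kip/in.
r_n/Ω = (1/2.0) × 0.6 × 60 × (0.707 × 0.3125) = 3.977 kip/in → adequate.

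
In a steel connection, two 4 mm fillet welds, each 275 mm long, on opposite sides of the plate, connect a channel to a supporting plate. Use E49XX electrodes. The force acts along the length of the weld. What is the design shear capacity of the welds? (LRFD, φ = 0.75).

φR_n ≈ 343 kN

E49XX → F_EXX = 490 MPa.
Effective throat t_e = 0.707 × 4 = 2.828 mm.
Total length L = 550 mm; A_we = 2.828 × 550 = 1555 mm².
F_nw = 0.6 F_EXX = 0.6 × 490 = 294 MPa.
φR_n = 0.75 × 294 × 1555 × 10⁻³ = 343 kN.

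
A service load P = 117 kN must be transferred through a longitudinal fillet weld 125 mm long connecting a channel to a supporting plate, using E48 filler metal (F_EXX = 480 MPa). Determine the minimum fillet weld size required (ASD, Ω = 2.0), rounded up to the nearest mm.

Total weld length L = 125 mm.
Required throat t_e = P × Ω / (0.6 F_EXX × L) = 117 × 2.0 / (0.6 × 480 × 125 × 10⁻³) = 6.5 mm.
Required leg w = t_e / 0.707 = 9.194 mm → use 10 mm.

w = 10 mm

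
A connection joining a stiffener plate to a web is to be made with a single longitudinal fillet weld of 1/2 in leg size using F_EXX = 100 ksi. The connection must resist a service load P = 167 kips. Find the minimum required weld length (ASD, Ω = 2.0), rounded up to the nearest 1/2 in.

L = 16 in

Throat t_e = 0.707 × 0.5 = 0.3535 in.
r_n/Ω = (0.6 × 100 × 0.3535) / 2.0 = 10.6 kip/in.
L_req = P / (r_n/Ω) = 167 / 10.6 = 15.75 in total.
Round up → use L = 16 in.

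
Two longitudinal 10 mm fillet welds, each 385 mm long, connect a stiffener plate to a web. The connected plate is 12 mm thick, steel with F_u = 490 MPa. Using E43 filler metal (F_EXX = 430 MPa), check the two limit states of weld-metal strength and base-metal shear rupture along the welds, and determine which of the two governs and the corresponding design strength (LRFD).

t_e = 0.707 × 10 = 7.07 mm; L = 770 mm.
Weld metal: φR_n = 0.75 × 0.6 × 430 × 7.07 × 770 × 10⁻³ = 1053 kN.
Base metal (shear rupture): φR_n = 0.75 × 0.6 × 490 × 12 × 770 × 10⁻³ = 2037 kN.
Governing: weld metal.

φR_n ≈ 1050 kN (weld metal governs)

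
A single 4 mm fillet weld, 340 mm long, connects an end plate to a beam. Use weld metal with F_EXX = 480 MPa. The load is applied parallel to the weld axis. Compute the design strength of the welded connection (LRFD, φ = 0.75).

φR_n ≈ 208 kN

Effective throat t_e = 0.707 × 4 = 2.828 mm.
Total length L = 340 mm; A_we = 2.828 × 340 = 961.5 mm².
F_nw = 0.6 F_EXX = 0.6 × 480 = 288 MPa.
φR_n = 0.75 × 288 × 961.5 × 10⁻³ = 207.7 kN.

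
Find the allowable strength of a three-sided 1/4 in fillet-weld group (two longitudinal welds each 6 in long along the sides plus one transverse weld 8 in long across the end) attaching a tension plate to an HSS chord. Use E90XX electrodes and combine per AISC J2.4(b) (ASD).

R_n/Ω ≈ 106 kip

E90XX → F_EXX = 90 ksi.
t_e = 0.707 × 0.25 = 0.1767 in.
R_nwl = 0.6 × 90 × 0.1767 × 12 = 114.5 kip (longitudinal, 2 welds).
R_nwt = 0.6 × 90 × 0.1767 × 8 = 76.36 kip (transverse, base value).
(i) R_nwl + R_nwt = 190.9 kip; (ii) 0.85 R_nwl + 1.5 R_nwt = 211.9 kip.
R_n = max = 211.9 kip [governs: (ii)]; R_n/Ω = 105.9 kip.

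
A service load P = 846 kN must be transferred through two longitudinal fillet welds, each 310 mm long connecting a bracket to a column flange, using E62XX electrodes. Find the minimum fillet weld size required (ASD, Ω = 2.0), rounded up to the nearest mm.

E62XX → F_EXX = 620 MPa.
Total weld length L = 620 mm.
Required throat t_e = P × Ω / (0.6 F_EXX × L) = 846 × 2.0 / (0.6 × 620 × 620 × 10⁻³) = 7.336 mm.
Required leg w = t_e / 0.707 = 10.38 mm → use 11 mm.

w = 11 mm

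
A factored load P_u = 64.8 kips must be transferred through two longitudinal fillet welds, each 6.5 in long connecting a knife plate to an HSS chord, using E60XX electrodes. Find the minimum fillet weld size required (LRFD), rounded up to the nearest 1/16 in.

E60XX → F_EXX = 60 ksi.
Total weld length L = 13 in.
Required throat t_e = P_u / (φ × 0.6 F_EXX × L) = 64.8 / (0.75 × 0.6 × 60 × 13) = 0.1846 in.
Required leg w = t_e / 0.707 = 0.2611 in → use 5/16 in.

w = 5/16 in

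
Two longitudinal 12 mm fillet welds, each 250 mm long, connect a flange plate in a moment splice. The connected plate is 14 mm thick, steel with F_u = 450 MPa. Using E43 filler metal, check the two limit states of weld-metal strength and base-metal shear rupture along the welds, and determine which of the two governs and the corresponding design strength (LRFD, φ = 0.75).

φR_n ≈ 821 kN (weld metal governs)

E43XX → F_EXX = 430 MPa.
t_e = 0.707 × 12 = 8.484 mm; L = 500 mm.
Weld metal: φR_n = 0.75 × 0.6 × 430 × 8.484 × 500 × 10⁻³ = 820.8 kN.
Base metal (shear rupture): φR_n = 0.75 × 0.6 × 450 × 14 × 500 × 10⁻³ = 1418 kN.
Governing: weld metal.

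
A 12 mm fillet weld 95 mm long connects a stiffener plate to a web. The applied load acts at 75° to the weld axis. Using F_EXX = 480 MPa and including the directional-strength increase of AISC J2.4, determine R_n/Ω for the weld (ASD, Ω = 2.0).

R_n/Ω ≈ 171 kN

t_e = 0.707 × 12 = 8.484 mm; A_we = 8.484 × 95 = 806 mm².
Directional factor: 1.0 + 0.5 sin^1.5(75°) = 1.475.
F_nw = 0.6 × 480 × 1.475 = 424.7 MPa.
R_n/Ω = (424.7 × 806) / 2.0 × 10⁻³ = 171.2 kN.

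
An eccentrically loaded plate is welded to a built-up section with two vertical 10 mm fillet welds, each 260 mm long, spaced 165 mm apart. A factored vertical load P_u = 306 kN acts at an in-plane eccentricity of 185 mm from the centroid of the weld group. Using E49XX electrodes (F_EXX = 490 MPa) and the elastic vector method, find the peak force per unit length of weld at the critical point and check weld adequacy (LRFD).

Total weld length L_w = 520 mm. Treat welds as unit-width lines.
Polar moment about centroid: J = 2[d³/12 + d(b/2)²] = 2[260³/12 + 260×82.5²] = 6469000 mm³.
Direct shear f_v = P/L_w = 306×10³ / 520 = 588.5 N/mm (vertical).
Torsion M = P·e = 306×10³ × 185 = 56610000 N·mm.
Critical point at (x, y) = (82.5, 130) from centroid. f_tx = M·y/J = 1138 N/mm; f_ty = M·x/J = 722 N/mm.
Resultant f_max = √[f_tx² + (f_v + f_ty)²] = √[1138² + (588.5 + 722)²] = 1735 N/mm.
Capacity per unit length: φr_n = 0.75 × 0.6 × 490 × (0.707 × 10) = 1559 N/mm.
1735 > 1559 → NOT adequate.

f_max ≈ 1740 N/mm; NOT adequate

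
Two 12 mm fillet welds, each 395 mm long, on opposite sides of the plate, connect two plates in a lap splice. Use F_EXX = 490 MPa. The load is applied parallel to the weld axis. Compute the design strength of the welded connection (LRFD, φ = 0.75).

Effective throat t_e = 0.707 × 12 = 8.484 mm.
Total length L = 790 mm; A_we = 8.484 × 790 = 6702 mm².
F_nw = 0.6 F_EXX = 0.6 × 490 = 294 MPa.
φR_n = 0.75 × 294 × 6702 × 10⁻³ = 1478 kN.

φR_n ≈ 1480 kN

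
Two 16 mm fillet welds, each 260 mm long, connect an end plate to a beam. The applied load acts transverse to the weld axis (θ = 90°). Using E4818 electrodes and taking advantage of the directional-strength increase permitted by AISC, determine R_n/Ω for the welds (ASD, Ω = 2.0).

R_n/Ω ≈ 1270 kN

E48XX → F_EXX = 480 MPa.
t_e = 0.707 × 16 = 11.31 mm; A_we = 11.31 × 520 = 5882 mm².
Directional factor: 1.0 + 0.5 sin^1.5(90°) = 1.5.
F_nw = 0.6 × 480 × 1.5 = 432 MPa.
R_n/Ω = (432 × 5882) / 2.0 × 10⁻³ = 1271 kN.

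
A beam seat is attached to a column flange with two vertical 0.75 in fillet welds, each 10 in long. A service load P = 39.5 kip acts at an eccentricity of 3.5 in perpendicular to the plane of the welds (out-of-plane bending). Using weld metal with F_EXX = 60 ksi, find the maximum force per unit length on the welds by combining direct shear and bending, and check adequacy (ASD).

f_max ≈ 4.59 kip/in; adequate

L_w = 2 × 10 = 20 in; section modulus (unit throat) S = 2 × L²/6 = 33.33 in².
Direct shear f_v = P/L_w = 39.5/20 = 1.975 kip/in.
Moment M = P × e = 39.5 × 3.5 = 138.25 kip·in; bending f_b = M/S = 4.147 kip/in.
f_max = √(f_v² + f_b²) = √(1.975² + 4.147²) = 4.594 kip/in.
r_n/Ω = (1/2.0) × 0.6 × 60 × (0.707 × 0.75) = 9.544 kip/in → adequate.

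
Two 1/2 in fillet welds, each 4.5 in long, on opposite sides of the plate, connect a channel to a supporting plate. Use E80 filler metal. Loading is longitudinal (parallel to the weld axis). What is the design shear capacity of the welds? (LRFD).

φR_n ≈ 115 kip

E80XX → F_EXX = 80 ksi.
Effective throat t_e = 0.707 × 0.5 = 0.3535 in.
Total length L = 9 in; A_we = 0.3535 × 9 = 3.181 in².
F_nw = 0.6 F_EXX = 0.6 × 80 = 48 ksi.
φR_n = 0.75 × 48 × 3.181 = 114.5 kip.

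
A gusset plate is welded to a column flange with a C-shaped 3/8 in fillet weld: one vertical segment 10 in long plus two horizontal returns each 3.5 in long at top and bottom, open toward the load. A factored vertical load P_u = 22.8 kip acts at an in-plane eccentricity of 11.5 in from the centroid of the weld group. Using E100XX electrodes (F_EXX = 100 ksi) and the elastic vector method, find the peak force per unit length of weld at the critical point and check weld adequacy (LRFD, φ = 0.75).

f_max ≈ 6.16 kip/in; adequate

Total weld length L_w = 17 in. Treat welds as unit-width lines.
Centroid: x̄ = 2×3.5×1.75 / 17 = 0.7206 in from the vertical weld.
Polar moment about centroid: J = I_x + I_y = [10³/12 + 2×3.5×5²] + [10×0.7206² + 2(3.5³/12 + 3.5×1.029²)] = 278.1 in³.
Direct shear f_v = P/L_w = 22.8 / 17 = 1.341 kip/in (vertical).
Torsion M = P·e = 22.8 × 11.5 = 262.2 kip·in.
Critical point at (x, y) = (2.779, 5) from centroid. f_tx = M·y/J = 4.714 kip/in; f_ty = M·x/J = 2.621 kip/in.
Resultant f_max = √[f_tx² + (f_v + f_ty)²] = √[4.714² + (1.341 + 2.621)²] = 6.158 kip/in.
Capacity per unit length: φr_n = 0.75 × 0.6 × 100 × (0.707 × 0.375) = 11.93 kip/in.
6.158 ≤ 11.93 → adequate.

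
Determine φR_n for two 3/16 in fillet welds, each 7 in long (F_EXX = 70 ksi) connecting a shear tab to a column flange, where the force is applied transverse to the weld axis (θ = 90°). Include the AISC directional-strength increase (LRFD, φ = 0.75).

φR_n ≈ 87.7 kips

t_e = 0.707 × 0.1875 = 0.1326 in; A_we = 0.1326 × 14 = 1.856 in².
Directional factor: 1.0 + 0.5 sin^1.5(90°) = 1.5.
F_nw = 0.6 × 70 × 1.5 = 63 ksi.
φR_n = 0.75 × 63 × 1.856 = 87.69 kips.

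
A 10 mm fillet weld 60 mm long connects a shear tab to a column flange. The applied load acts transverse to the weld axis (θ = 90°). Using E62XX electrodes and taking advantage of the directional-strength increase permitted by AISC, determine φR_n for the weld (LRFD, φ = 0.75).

φR_n ≈ 178 kN

E62XX → F_EXX = 620 MPa.
t_e = 0.707 × 10 = 7.07 mm; A_we = 7.07 × 60 = 424.2 mm².
Directional factor: 1.0 + 0.5 sin^1.5(90°) = 1.5.
F_nw = 0.6 × 620 × 1.5 = 558 MPa.
φR_n = 0.75 × 558 × 424.2 × 10⁻³ = 177.5 kN.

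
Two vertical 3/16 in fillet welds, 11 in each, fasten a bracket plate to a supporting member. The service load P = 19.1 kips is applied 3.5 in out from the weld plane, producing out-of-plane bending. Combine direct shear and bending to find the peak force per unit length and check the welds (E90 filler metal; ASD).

E90XX → F_EXX = 90 ksi.
L_w = 2 × 11 = 22 in; section modulus (unit throat) S = 2 × L²/6 = 40.33 in².
Direct shear f_v = P/L_w = 19.1/22 = 0.8682 kip/in.
Moment M = P × e = 19.1 × 3.5 = 66.85 kip·in; bending f_b = M/S = 1.657 kip/in.
f_max = √(f_v² + f_b²) = √(0.8682² + 1.657²) = 1.871 kip/in.
r_n/Ω = (1/2.0) × 0.6 × 90 × (0.707 × 0.1875) = 3.579 kip/in → adequate.

f_max ≈ 1.87 kip/in; adequate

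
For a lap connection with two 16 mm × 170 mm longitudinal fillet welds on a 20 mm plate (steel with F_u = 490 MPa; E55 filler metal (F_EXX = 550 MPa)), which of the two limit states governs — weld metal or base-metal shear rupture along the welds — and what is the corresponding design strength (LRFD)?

φR_n ≈ 952 kN (weld metal governs)

t_e = 0.707 × 16 = 11.31 mm; L = 340 mm.
Weld metal: φR_n = 0.75 × 0.6 × 550 × 11.31 × 340 × 10⁻³ = 951.9 kN.
Base metal (shear rupture): φR_n = 0.75 × 0.6 × 490 × 20 × 340 × 10⁻³ = 1499 kN.
Governing: weld metal.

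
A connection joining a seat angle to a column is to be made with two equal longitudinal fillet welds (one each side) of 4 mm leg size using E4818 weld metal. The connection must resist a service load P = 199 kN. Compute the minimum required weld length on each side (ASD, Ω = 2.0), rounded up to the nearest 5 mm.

L = 245 mm on each side

E48XX → F_EXX = 480 MPa.
Throat t_e = 0.707 × 4 = 2.828 mm.
r_n/Ω = (0.6 × 480 × 2.828) / 2.0 = 407.2 N/mm = 0.4072 kN/mm.
L_req = P / (r_n/Ω) = 199 / 0.4072 = 488.7 mm total.
Per side: 488.7 / 2 = 244.3 mm.
Round up → use L = 245 mm on each side.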